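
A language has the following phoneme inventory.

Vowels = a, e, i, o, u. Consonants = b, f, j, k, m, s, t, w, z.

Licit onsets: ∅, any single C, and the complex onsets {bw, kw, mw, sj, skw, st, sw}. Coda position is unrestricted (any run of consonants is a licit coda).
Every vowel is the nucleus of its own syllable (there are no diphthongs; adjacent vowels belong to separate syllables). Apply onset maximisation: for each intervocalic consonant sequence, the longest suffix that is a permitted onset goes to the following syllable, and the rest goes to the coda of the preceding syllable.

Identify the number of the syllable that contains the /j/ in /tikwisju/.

Nuclei (vowels): i, i, u → 3 syllables.
Between /i/ (V1) and /i/ (V2): cluster /kw/ — /kw/ is itself a permitted onset, so the whole cluster goes right; preceding coda = ∅.
Between /i/ (V2) and /u/ (V3): /sj/ — entire cluster is a permitted onset → onset /sj/, coda ∅.
Putting it together: ti.kwi.sju.
The /j/ is in the onset of syllable 3 (/sju/).

3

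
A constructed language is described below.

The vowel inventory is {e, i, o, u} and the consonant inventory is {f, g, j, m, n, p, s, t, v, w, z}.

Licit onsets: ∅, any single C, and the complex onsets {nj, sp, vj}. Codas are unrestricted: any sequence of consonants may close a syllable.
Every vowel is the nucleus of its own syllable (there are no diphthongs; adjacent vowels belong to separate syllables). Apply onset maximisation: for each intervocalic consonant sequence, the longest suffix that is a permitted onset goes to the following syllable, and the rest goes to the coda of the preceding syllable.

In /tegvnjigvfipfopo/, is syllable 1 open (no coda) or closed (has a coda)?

The vowels are e, i, i, o, o — 5 nuclei, so 5 syllables.
V1 /e/ – V2 /i/: cluster /gvnj/ — the longest permitted-onset suffix is /nj/; onset = /nj/, preceding coda = /gv/.
V2 /i/ – V3 /i/: /gvf/; trying suffixes from longest down, /f/ is the first permitted one, so coda /gv/ | onset /f/.
V3 /i/ – V4 /o/: /pf/ splits as /p/ + /f/ (/f/ is the longest suffix that is a licit onset).
V4 /o/ – V5 /o/: /p/ is a single consonant, so it becomes the next onset.
Putting it together: tegv.njigv.fip.fo.po.
Syllable 1 is /tegv/ with coda /gv/, so it is closed.

closed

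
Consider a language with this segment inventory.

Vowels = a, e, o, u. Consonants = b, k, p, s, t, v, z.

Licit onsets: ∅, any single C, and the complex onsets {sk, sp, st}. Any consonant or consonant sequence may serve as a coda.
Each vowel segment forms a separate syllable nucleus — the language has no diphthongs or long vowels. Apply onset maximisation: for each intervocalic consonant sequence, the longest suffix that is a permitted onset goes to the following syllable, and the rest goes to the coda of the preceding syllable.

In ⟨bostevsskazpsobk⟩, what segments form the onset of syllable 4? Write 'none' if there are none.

s

Vowels present: o, e, a, o; each is a nucleus, giving 4 syllables.
σ1/σ2 boundary: /st/ — entire cluster is a permitted onset → onset /st/, coda ∅.
σ2/σ3 boundary: /vssk/ — longest licit onset from the right is /sk/, leaving /vs/ as coda.
σ3/σ4 boundary: cluster /zps/ — the longest permitted-onset suffix is /s/; onset = /s/, preceding coda = /zp/.
Syllabification: bo.stevs.skazp.sobk.
Syllable 4 is /sobk/: onset /s/, nucleus /o/, coda /bk/.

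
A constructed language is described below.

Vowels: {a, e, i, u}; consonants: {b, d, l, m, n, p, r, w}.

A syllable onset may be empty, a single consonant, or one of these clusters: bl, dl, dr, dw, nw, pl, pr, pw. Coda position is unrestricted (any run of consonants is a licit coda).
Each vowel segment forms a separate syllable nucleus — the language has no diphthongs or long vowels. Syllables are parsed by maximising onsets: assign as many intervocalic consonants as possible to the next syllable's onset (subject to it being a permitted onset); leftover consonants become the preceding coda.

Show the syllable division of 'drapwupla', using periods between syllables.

dra.pwu.pla

The vowels are a, u, a — 3 nuclei, so 3 syllables.
Between /a/ (V1) and /u/ (V2): /pw/ — entire cluster is a permitted onset → onset /pw/, coda ∅.
Between /u/ (V2) and /a/ (V3): cluster /pl/ — /pl/ is itself a permitted onset, so the whole cluster goes right; preceding coda = ∅.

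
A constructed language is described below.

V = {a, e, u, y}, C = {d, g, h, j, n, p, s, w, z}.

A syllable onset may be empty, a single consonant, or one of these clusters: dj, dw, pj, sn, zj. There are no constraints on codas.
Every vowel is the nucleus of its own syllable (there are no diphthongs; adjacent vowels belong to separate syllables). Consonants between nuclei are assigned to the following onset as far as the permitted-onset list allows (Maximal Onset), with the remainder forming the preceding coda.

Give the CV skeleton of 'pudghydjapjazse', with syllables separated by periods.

CVCC.CV.CCV.CCVC.CV

Nuclei (vowels): u, y, a, a, e → 5 syllables.
V1 /u/ – V2 /y/: /dgh/; trying suffixes from longest down, /h/ is the first permitted one, so coda /dg/ | onset /h/.
V2 /y/ – V3 /a/: /dj/ — entire cluster is a permitted onset → onset /dj/, coda ∅.
V3 /a/ – V4 /a/: cluster /pj/ — /pj/ is itself a permitted onset, so the whole cluster goes right; preceding coda = ∅.
V4 /a/ – V5 /e/: /zs/ — longest licit onset from the right is /s/, leaving /z/ as coda.
Syllabification: pudg.hy.dja.pjaz.se.
Mapping each syllable to C/V: /pudg/ → CVCC, /hy/ → CV, /dja/ → CCV, /pjaz/ → CCVC, /se/ → CV.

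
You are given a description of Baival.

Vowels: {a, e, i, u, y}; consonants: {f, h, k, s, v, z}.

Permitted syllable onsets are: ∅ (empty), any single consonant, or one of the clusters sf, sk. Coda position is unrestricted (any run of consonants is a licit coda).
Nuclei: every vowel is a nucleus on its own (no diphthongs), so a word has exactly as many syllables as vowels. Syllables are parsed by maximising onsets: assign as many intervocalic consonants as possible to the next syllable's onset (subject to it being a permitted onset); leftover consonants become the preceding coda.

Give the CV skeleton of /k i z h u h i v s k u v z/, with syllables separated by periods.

CVC.CV.CVC.CCVCC

The vowels are i, u, i, u — 4 nuclei, so 4 syllables.
V1 /i/ – V2 /u/: /zh/; trying suffixes from longest down, /h/ is the first permitted one, so coda /z/ | onset /h/.
V2 /u/ – V3 /i/: just /h/ — single C goes to the following onset.
V3 /i/ – V4 /u/: cluster /vsk/ — the longest permitted-onset suffix is /sk/; onset = /sk/, preceding coda = /v/.
So the parse is kiz.hu.hiv.skuvz.
Mapping each syllable to C/V: /kiz/ → CVC, /hu/ → CV, /hiv/ → CVC, /skuvz/ → CCVCC.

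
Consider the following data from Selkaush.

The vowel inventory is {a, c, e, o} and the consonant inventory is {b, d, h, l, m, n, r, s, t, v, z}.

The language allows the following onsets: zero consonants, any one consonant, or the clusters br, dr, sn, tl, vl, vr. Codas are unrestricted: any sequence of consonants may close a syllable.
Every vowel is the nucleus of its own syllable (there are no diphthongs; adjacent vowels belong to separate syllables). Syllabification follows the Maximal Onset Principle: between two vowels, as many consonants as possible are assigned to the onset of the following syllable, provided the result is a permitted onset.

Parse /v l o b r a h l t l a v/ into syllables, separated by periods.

vlo.brahl.tlav

The vowels are o, a, a — 3 nuclei, so 3 syllables.
Between /o/ (V1) and /a/ (V2): cluster /br/ — /br/ is itself a permitted onset, so the whole cluster goes right; preceding coda = ∅.
Between /a/ (V2) and /a/ (V3): /hltl/ — longest licit onset from the right is /tl/, leaving /hl/ as coda.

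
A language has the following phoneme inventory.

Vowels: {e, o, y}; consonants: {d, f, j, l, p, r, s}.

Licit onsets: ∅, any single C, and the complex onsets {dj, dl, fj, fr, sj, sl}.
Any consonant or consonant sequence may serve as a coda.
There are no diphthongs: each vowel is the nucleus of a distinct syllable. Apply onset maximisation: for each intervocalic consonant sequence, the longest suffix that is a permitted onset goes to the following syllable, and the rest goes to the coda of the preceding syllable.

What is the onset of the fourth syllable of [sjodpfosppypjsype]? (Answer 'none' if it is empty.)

s

Nuclei (vowels): o, o, y, y, e → 5 syllables.
/o…o/ gap (V1→V2): /dpf/ splits as /dp/ + /f/ (/f/ is the longest suffix that is a licit onset).
/o…y/ gap (V2→V3): /spp/; trying suffixes from longest down, /p/ is the first permitted one, so coda /sp/ | onset /p/.
/y…y/ gap (V3→V4): /pjs/ splits as /pj/ + /s/ (/s/ is the longest suffix that is a licit onset).
/y…e/ gap (V4→V5): /p/ is a single consonant, so it becomes the next onset.
So the parse is sjodp.fosp.pypj.sy.pe.
Syllable 4 is /sy/: onset /s/, nucleus /y/, coda ∅.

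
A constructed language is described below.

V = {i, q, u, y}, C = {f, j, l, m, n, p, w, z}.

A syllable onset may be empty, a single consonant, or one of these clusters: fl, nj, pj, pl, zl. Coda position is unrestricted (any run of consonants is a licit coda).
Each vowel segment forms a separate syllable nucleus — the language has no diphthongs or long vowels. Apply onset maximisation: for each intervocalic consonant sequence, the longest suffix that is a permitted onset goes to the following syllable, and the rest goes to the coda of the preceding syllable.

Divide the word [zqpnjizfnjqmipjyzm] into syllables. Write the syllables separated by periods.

Nuclei (vowels): q, i, q, i, y → 5 syllables.
Between /q/ (V1) and /i/ (V2): /pnj/ splits as /p/ + /nj/ (/nj/ is the longest suffix that is a licit onset).
Between /i/ (V2) and /q/ (V3): cluster /zfnj/ — the longest permitted-onset suffix is /nj/; onset = /nj/, preceding coda = /zf/.
Between /q/ (V3) and /i/ (V4): just /m/ — single C goes to the following onset.
Between /i/ (V4) and /y/ (V5): /pj/ is a licit onset in full, so it all attaches to the next syllable.

zqp.njizf.njq.mi.pjyzm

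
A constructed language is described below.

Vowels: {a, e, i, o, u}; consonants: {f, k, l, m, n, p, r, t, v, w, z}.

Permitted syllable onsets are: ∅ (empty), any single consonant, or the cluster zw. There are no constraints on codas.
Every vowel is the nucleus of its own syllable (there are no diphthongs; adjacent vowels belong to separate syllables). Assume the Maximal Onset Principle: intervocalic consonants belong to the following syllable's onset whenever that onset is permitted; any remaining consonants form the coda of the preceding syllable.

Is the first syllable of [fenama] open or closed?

Vowels present: e, a, a; each is a nucleus, giving 3 syllables.
/e…a/ gap (V1→V2): just /n/ — single C goes to the following onset.
/a…a/ gap (V2→V3): /m/ is a single consonant, so it becomes the next onset.
Result: fe.na.ma.
Syllable 1 is /fe/; it ends in its nucleus with no coda, so it is open.

open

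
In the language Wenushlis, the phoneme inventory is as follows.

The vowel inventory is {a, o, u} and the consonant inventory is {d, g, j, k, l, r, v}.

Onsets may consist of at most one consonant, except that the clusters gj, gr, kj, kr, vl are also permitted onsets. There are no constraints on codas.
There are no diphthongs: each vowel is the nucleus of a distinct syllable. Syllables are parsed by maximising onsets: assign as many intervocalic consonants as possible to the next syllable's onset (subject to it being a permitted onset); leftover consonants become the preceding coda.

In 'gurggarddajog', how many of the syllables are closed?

Nuclei (vowels): u, a, a, o → 4 syllables.
Between /u/ (V1) and /a/ (V2): /rgg/ — longest licit onset from the right is /g/, leaving /rg/ as coda.
Between /a/ (V2) and /a/ (V3): /rdd/ — longest licit onset from the right is /d/, leaving /rd/ as coda.
Between /a/ (V3) and /o/ (V4): just /j/ — single C goes to the following onset.
Putting it together: gurg.gard.da.jog.
Classifying each syllable: /gurg/ (closed), /gard/ (closed), /da/ (open), /jog/ (closed).
Closed syllables: 3.

3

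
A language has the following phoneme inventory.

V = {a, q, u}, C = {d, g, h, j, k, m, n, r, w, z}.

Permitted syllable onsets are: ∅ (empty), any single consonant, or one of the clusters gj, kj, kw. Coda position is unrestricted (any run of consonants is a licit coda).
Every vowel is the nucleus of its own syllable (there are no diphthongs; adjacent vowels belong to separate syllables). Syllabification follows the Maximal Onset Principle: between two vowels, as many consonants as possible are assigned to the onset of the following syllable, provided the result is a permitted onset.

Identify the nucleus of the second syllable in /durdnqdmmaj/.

Nuclei (vowels): u, q, a → 3 syllables.
The second nucleus (vowel 2 from the left) is /q/.

q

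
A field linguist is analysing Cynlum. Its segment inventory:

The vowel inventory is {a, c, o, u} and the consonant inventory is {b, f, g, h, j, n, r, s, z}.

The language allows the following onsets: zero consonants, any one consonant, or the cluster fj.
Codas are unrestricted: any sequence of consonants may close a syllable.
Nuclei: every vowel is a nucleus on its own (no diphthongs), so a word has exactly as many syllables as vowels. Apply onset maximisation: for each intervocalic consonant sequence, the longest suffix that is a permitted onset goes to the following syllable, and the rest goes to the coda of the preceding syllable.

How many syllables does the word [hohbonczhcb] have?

Nuclei (vowels): o, o, c, c → 4 syllables.

4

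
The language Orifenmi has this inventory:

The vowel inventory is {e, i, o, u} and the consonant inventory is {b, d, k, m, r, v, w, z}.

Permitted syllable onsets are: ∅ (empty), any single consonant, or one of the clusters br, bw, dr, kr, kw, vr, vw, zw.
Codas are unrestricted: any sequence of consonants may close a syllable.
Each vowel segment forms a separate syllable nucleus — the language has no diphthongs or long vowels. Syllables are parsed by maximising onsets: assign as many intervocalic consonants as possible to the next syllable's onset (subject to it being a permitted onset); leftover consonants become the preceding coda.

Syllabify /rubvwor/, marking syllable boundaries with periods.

rub.vwor

The vowels are u, o — 2 nuclei, so 2 syllables.
σ1/σ2 boundary: /bvw/ — longest licit onset from the right is /vw/, leaving /b/ as coda.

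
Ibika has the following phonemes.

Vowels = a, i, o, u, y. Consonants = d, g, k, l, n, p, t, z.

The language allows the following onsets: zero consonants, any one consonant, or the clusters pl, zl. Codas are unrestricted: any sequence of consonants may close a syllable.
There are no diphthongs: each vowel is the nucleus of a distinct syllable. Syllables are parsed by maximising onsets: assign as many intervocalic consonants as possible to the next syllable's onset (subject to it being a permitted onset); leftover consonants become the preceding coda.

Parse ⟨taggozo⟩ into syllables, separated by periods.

tag.go.zo

The vowels are a, o, o — 3 nuclei, so 3 syllables.
σ1/σ2 boundary: /gg/; trying suffixes from longest down, /g/ is the first permitted one, so coda /g/ | onset /g/.
σ2/σ3 boundary: just /z/ — single C goes to the following onset.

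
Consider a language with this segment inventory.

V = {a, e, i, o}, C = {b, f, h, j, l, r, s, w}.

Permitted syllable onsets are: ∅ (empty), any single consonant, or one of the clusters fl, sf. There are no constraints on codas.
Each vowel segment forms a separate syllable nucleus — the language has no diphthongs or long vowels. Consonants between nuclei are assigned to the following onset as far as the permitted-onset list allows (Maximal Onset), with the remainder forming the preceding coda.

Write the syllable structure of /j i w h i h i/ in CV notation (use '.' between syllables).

CVC.CV.CV

Nuclei (vowels): i, i, i → 3 syllables.
Between /i/ (V1) and /i/ (V2): cluster /wh/ — the longest permitted-onset suffix is /h/; onset = /h/, preceding coda = /w/.
Between /i/ (V2) and /i/ (V3): /h/ is a single consonant, so it becomes the next onset.
So the parse is jiw.hi.hi.
Mapping each syllable to C/V: /jiw/ → CVC, /hi/ → CV, /hi/ → CV.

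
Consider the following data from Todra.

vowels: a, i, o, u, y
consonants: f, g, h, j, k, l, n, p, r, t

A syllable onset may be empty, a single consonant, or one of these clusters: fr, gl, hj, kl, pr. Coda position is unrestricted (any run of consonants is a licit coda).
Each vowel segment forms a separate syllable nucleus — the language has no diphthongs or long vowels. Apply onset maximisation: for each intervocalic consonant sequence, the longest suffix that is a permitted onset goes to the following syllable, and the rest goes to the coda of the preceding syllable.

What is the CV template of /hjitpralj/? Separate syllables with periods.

The vowels are i, a — 2 nuclei, so 2 syllables.
/i…a/ gap (V1→V2): cluster /tpr/ — the longest permitted-onset suffix is /pr/; onset = /pr/, preceding coda = /t/.
Syllabification: hjit.pralj.
Mapping each syllable to C/V: /hjit/ → CCVC, /pralj/ → CCVCC.

CCVC.CCVCC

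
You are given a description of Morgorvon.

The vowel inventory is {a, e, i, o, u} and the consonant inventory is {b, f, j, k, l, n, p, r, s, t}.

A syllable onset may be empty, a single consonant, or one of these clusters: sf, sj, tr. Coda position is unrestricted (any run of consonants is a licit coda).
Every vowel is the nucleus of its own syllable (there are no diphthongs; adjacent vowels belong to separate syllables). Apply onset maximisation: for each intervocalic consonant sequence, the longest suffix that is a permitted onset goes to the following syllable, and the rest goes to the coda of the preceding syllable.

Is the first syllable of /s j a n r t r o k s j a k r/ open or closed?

closed

The vowels are a, o, a — 3 nuclei, so 3 syllables.
Between /a/ (V1) and /o/ (V2): /nrtr/ — longest licit onset from the right is /tr/, leaving /nr/ as coda.
Between /o/ (V2) and /a/ (V3): /ksj/; trying suffixes from longest down, /sj/ is the first permitted one, so coda /k/ | onset /sj/.
Syllabification: sjanr.trok.sjakr.
Syllable 1 is /sjanr/ with coda /nr/, so it is closed.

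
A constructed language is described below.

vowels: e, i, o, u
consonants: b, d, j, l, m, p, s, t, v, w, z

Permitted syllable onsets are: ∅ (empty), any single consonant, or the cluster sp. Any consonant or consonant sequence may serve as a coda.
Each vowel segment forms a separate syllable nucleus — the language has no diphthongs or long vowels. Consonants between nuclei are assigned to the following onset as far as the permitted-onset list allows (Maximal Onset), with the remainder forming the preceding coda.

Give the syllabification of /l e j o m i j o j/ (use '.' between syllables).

Vowels present: e, o, i, o; each is a nucleus, giving 4 syllables.
Between /e/ (V1) and /o/ (V2): just /j/ — single C goes to the following onset.
Between /o/ (V2) and /i/ (V3): /m/ is a single consonant, so it becomes the next onset.
Between /i/ (V3) and /o/ (V4): /j/ is a single consonant, so it becomes the next onset.

le.jo.mi.joj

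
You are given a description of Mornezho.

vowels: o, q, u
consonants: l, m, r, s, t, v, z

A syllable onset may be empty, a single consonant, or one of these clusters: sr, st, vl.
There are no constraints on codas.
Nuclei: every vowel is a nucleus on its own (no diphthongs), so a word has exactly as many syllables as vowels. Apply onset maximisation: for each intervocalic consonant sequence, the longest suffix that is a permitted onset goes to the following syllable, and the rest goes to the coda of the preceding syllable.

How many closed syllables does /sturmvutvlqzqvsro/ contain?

3

The vowels are u, u, q, q, o — 5 nuclei, so 5 syllables.
σ1/σ2 boundary: cluster /rmv/ — the longest permitted-onset suffix is /v/; onset = /v/, preceding coda = /rm/.
σ2/σ3 boundary: /tvl/ — longest licit onset from the right is /vl/, leaving /t/ as coda.
σ3/σ4 boundary: /z/ → onset of the next syllable (single consonants are always licit onsets).
σ4/σ5 boundary: /vsr/ — longest licit onset from the right is /sr/, leaving /v/ as coda.
Result: sturm.vut.vlq.zqv.sro.
Classifying each syllable: /sturm/ (closed), /vut/ (closed), /vlq/ (open), /zqv/ (closed), /sro/ (open).
Closed syllables: 3.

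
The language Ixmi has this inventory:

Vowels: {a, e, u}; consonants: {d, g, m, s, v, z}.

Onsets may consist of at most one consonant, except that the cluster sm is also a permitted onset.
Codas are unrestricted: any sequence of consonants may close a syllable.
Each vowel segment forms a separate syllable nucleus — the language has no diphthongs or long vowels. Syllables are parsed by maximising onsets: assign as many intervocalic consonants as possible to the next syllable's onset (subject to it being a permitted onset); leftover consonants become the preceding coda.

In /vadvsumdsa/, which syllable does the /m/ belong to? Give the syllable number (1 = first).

2

Vowels present: a, u, a; each is a nucleus, giving 3 syllables.
/a…u/ gap (V1→V2): /dvs/ splits as /dv/ + /s/ (/s/ is the longest suffix that is a licit onset).
/u…a/ gap (V2→V3): /mds/; trying suffixes from longest down, /s/ is the first permitted one, so coda /md/ | onset /s/.
Result: vadv.sumd.sa.
The /m/ is in the coda of syllable 2 (/sumd/).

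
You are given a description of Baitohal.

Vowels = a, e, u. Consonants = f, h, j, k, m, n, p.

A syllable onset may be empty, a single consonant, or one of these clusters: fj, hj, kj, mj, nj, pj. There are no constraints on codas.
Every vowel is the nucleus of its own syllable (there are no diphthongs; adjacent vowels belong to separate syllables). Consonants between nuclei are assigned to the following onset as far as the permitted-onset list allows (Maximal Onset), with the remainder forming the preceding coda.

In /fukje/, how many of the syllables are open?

2

The vowels are u, e — 2 nuclei, so 2 syllables.
Between /u/ (V1) and /e/ (V2): /kj/ — entire cluster is a permitted onset → onset /kj/, coda ∅.
Result: fu.kje.
Classifying each syllable: /fu/ (open), /kje/ (open).
Open syllables: 2.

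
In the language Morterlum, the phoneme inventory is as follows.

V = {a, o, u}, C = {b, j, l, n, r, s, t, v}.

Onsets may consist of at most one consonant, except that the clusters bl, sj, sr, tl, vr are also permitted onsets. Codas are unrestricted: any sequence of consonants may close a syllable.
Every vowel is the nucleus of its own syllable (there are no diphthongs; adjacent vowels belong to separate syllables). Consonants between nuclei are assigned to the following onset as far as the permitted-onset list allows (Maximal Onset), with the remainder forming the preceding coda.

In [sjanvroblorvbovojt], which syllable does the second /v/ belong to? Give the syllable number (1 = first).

The vowels are a, o, o, o, o — 5 nuclei, so 5 syllables.
Between /a/ (V1) and /o/ (V2): cluster /nvr/ — the longest permitted-onset suffix is /vr/; onset = /vr/, preceding coda = /n/.
Between /o/ (V2) and /o/ (V3): cluster /bl/ — /bl/ is itself a permitted onset, so the whole cluster goes right; preceding coda = ∅.
Between /o/ (V3) and /o/ (V4): /rvb/ splits as /rv/ + /b/ (/b/ is the longest suffix that is a licit onset).
Between /o/ (V4) and /o/ (V5): just /v/ — single C goes to the following onset.
Syllabification: sjan.vro.blorv.bo.vojt.
The second /v/ is in the coda of syllable 3 (/blorv/).

3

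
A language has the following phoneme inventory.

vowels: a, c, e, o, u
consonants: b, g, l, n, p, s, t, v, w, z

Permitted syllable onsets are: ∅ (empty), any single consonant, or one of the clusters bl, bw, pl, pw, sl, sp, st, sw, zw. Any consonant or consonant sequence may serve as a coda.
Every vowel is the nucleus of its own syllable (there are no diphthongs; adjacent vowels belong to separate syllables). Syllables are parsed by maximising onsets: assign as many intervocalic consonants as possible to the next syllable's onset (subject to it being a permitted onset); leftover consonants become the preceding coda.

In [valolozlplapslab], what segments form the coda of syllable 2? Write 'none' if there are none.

The vowels are a, o, o, a, a — 5 nuclei, so 5 syllables.
V1 /a/ – V2 /o/: /l/ → onset of the next syllable (single consonants are always licit onsets).
V2 /o/ – V3 /o/: /l/ is a single consonant, so it becomes the next onset.
V3 /o/ – V4 /a/: /zlpl/; trying suffixes from longest down, /pl/ is the first permitted one, so coda /zl/ | onset /pl/.
V4 /a/ – V5 /a/: /psl/; trying suffixes from longest down, /sl/ is the first permitted one, so coda /p/ | onset /sl/.
So the parse is va.lo.lozl.plap.slab.
Syllable 2 is /lo/: onset /l/, nucleus /o/, coda ∅.

none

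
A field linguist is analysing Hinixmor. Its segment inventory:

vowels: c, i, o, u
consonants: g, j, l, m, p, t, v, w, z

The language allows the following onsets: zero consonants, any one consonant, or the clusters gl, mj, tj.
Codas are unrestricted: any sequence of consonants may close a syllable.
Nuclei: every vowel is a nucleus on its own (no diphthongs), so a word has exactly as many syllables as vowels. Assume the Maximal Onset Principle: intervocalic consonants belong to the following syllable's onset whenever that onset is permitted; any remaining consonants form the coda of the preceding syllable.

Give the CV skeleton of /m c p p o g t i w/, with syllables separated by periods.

The vowels are c, o, i — 3 nuclei, so 3 syllables.
σ1/σ2 boundary: /pp/ splits as /p/ + /p/ (/p/ is the longest suffix that is a licit onset).
σ2/σ3 boundary: /gt/ splits as /g/ + /t/ (/t/ is the longest suffix that is a licit onset).
Syllabification: mcp.pog.tiw.
Mapping each syllable to C/V: /mcp/ → CVC, /pog/ → CVC, /tiw/ → CVC.

CVC.CVC.CVC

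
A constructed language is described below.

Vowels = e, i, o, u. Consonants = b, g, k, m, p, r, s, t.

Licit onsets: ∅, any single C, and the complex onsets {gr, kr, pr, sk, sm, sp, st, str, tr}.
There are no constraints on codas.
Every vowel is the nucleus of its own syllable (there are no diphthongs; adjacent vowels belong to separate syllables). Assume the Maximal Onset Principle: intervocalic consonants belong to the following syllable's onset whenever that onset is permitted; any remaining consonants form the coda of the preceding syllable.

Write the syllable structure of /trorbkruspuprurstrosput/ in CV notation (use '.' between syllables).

The vowels are o, u, u, u, o, u — 6 nuclei, so 6 syllables.
/o…u/ gap (V1→V2): cluster /rbkr/ — the longest permitted-onset suffix is /kr/; onset = /kr/, preceding coda = /rb/.
/u…u/ gap (V2→V3): cluster /sp/ — /sp/ is itself a permitted onset, so the whole cluster goes right; preceding coda = ∅.
/u…u/ gap (V3→V4): /pr/ — entire cluster is a permitted onset → onset /pr/, coda ∅.
/u…o/ gap (V4→V5): /rstr/ splits as /r/ + /str/ (/str/ is the longest suffix that is a licit onset).
/o…u/ gap (V5→V6): /sp/ — entire cluster is a permitted onset → onset /sp/, coda ∅.
So the parse is trorb.kru.spu.prur.stro.sput.
Mapping each syllable to C/V: /trorb/ → CCVCC, /kru/ → CCV, /spu/ → CCV, /prur/ → CCVC, /stro/ → CCCV, /sput/ → CCVC.

CCVCC.CCV.CCV.CCVC.CCCV.CCVC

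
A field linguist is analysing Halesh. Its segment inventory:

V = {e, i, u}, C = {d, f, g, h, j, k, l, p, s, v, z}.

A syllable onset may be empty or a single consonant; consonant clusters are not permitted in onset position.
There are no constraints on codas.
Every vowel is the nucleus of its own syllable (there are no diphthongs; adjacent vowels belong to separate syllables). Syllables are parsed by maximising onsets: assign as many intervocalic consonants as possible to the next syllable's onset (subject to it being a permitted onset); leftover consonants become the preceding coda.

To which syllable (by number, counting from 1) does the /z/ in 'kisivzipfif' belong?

The vowels are i, i, i, i — 4 nuclei, so 4 syllables.
V1 /i/ – V2 /i/: just /s/ — single C goes to the following onset.
V2 /i/ – V3 /i/: /vz/ splits as /v/ + /z/ (/z/ is the longest suffix that is a licit onset).
V3 /i/ – V4 /i/: /pf/; trying suffixes from longest down, /f/ is the first permitted one, so coda /p/ | onset /f/.
So the parse is ki.siv.zip.fif.
The /z/ is in the onset of syllable 3 (/zip/).

3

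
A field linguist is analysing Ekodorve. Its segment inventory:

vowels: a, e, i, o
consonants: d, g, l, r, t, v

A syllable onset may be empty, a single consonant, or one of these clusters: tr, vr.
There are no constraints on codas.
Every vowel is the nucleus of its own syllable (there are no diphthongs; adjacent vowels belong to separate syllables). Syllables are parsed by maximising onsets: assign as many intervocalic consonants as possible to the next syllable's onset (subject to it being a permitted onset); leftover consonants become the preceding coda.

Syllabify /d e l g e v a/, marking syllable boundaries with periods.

del.ge.va

Vowels present: e, e, a; each is a nucleus, giving 3 syllables.
/e…e/ gap (V1→V2): /lg/ splits as /l/ + /g/ (/g/ is the longest suffix that is a licit onset).
/e…a/ gap (V2→V3): /v/ is a single consonant, so it becomes the next onset.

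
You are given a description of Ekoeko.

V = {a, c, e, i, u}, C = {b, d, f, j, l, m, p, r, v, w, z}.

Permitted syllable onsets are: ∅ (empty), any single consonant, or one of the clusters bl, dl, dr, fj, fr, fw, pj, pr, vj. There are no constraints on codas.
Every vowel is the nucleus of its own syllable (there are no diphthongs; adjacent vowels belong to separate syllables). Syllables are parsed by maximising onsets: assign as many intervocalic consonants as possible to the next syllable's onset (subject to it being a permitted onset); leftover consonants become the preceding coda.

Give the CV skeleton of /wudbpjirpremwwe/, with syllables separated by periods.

CVCC.CCVC.CCVCC.CV

Nuclei (vowels): u, i, e, e → 4 syllables.
/u…i/ gap (V1→V2): /dbpj/ — longest licit onset from the right is /pj/, leaving /db/ as coda.
/i…e/ gap (V2→V3): cluster /rpr/ — the longest permitted-onset suffix is /pr/; onset = /pr/, preceding coda = /r/.
/e…e/ gap (V3→V4): /mww/; trying suffixes from longest down, /w/ is the first permitted one, so coda /mw/ | onset /w/.
Result: wudb.pjir.premw.we.
Mapping each syllable to C/V: /wudb/ → CVCC, /pjir/ → CCVC, /premw/ → CCVCC, /we/ → CV.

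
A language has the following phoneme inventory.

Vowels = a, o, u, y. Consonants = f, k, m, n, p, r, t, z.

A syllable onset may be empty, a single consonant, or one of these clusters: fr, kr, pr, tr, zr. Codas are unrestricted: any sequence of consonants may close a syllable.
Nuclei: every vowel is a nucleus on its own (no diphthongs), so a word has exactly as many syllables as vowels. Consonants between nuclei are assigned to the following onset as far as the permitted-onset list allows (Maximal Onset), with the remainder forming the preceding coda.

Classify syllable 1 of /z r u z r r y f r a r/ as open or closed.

closed

Nuclei (vowels): u, y, a → 3 syllables.
σ1/σ2 boundary: /zrr/; trying suffixes from longest down, /r/ is the first permitted one, so coda /zr/ | onset /r/.
σ2/σ3 boundary: /fr/ is a licit onset in full, so it all attaches to the next syllable.
Putting it together: zruzr.ry.frar.
Syllable 1 is /zruzr/ with coda /zr/, so it is closed.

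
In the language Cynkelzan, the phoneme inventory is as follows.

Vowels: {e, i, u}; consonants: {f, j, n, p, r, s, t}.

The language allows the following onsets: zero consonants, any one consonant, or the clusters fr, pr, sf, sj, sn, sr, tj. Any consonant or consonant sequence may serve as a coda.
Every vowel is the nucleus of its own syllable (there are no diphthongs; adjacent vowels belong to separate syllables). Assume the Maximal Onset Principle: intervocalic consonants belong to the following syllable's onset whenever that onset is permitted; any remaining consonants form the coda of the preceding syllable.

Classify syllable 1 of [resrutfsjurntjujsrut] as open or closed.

open

Nuclei (vowels): e, u, u, u, u → 5 syllables.
/e…u/ gap (V1→V2): /sr/ is a licit onset in full, so it all attaches to the next syllable.
/u…u/ gap (V2→V3): cluster /tfsj/ — the longest permitted-onset suffix is /sj/; onset = /sj/, preceding coda = /tf/.
/u…u/ gap (V3→V4): /rntj/ splits as /rn/ + /tj/ (/tj/ is the longest suffix that is a licit onset).
/u…u/ gap (V4→V5): /jsr/ splits as /j/ + /sr/ (/sr/ is the longest suffix that is a licit onset).
Syllabification: re.srutf.sjurn.tjuj.srut.
Syllable 1 is /re/; it ends in its nucleus with no coda, so it is open.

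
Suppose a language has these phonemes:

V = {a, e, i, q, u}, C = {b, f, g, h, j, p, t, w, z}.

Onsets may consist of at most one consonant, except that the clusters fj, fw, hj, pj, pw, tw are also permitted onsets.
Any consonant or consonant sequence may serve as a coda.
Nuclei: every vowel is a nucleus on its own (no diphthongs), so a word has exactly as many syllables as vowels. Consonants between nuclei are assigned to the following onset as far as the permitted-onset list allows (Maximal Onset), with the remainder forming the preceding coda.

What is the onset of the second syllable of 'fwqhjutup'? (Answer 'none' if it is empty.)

Nuclei (vowels): q, u, u → 3 syllables.
Between /q/ (V1) and /u/ (V2): cluster /hj/ — /hj/ is itself a permitted onset, so the whole cluster goes right; preceding coda = ∅.
Between /u/ (V2) and /u/ (V3): /t/ → onset of the next syllable (single consonants are always licit onsets).
So the parse is fwq.hju.tup.
Syllable 2 is /hju/: onset /hj/, nucleus /u/, coda ∅.

hj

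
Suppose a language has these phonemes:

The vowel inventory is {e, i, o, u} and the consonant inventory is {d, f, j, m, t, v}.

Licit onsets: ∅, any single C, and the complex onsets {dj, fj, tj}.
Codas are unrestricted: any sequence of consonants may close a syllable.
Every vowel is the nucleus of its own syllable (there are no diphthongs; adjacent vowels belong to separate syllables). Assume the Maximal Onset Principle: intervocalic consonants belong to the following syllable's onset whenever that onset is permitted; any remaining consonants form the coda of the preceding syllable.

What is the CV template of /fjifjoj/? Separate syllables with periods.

CCV.CCVC

The vowels are i, o — 2 nuclei, so 2 syllables.
V1 /i/ – V2 /o/: cluster /fj/ — /fj/ is itself a permitted onset, so the whole cluster goes right; preceding coda = ∅.
So the parse is fji.fjoj.
Mapping each syllable to C/V: /fji/ → CCV, /fjoj/ → CCVC.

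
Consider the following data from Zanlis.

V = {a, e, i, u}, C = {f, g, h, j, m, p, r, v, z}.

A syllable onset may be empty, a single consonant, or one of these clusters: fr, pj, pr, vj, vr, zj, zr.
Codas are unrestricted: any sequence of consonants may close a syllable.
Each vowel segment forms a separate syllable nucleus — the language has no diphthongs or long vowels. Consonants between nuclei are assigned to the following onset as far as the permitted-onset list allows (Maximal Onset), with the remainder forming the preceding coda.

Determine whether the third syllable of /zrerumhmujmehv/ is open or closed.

closed

Vowels present: e, u, u, e; each is a nucleus, giving 4 syllables.
σ1/σ2 boundary: /r/ is a single consonant, so it becomes the next onset.
σ2/σ3 boundary: /mhm/ splits as /mh/ + /m/ (/m/ is the longest suffix that is a licit onset).
σ3/σ4 boundary: /jm/ — longest licit onset from the right is /m/, leaving /j/ as coda.
Syllabification: zre.rumh.muj.mehv.
Syllable 3 is /muj/ with coda /j/, so it is closed.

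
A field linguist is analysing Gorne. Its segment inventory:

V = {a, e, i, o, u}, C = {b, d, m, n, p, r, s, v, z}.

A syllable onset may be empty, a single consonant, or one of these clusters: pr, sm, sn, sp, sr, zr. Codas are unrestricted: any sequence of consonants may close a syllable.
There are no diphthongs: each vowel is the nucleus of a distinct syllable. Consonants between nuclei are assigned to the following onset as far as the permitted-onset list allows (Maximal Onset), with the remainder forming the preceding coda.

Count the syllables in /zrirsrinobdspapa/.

Nuclei (vowels): i, i, o, a, a → 5 syllables.

5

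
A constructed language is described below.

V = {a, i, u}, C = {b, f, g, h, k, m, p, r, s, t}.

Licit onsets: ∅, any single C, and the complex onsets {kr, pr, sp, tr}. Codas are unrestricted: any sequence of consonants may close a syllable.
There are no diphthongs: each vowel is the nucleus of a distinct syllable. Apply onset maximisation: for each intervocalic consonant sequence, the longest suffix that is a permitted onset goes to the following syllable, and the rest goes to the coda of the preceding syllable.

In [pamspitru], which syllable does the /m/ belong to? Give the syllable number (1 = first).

1

Nuclei (vowels): a, i, u → 3 syllables.
Between /a/ (V1) and /i/ (V2): /msp/ — longest licit onset from the right is /sp/, leaving /m/ as coda.
Between /i/ (V2) and /u/ (V3): /tr/ — entire cluster is a permitted onset → onset /tr/, coda ∅.
Putting it together: pam.spi.tru.
The /m/ is in the coda of syllable 1 (/pam/).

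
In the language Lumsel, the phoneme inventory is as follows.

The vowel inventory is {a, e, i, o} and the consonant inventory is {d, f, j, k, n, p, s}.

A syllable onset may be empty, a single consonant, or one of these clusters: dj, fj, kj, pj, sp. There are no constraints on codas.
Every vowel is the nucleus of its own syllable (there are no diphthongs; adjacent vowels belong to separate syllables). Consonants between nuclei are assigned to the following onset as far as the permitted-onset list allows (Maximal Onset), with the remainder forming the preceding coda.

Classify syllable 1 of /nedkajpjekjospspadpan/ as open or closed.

The vowels are e, a, e, o, a, a — 6 nuclei, so 6 syllables.
σ1/σ2 boundary: cluster /dk/ — the longest permitted-onset suffix is /k/; onset = /k/, preceding coda = /d/.
σ2/σ3 boundary: /jpj/ — longest licit onset from the right is /pj/, leaving /j/ as coda.
σ3/σ4 boundary: /kj/ — entire cluster is a permitted onset → onset /kj/, coda ∅.
σ4/σ5 boundary: /spsp/; trying suffixes from longest down, /sp/ is the first permitted one, so coda /sp/ | onset /sp/.
σ5/σ6 boundary: /dp/ splits as /d/ + /p/ (/p/ is the longest suffix that is a licit onset).
So the parse is ned.kaj.pje.kjosp.spad.pan.
Syllable 1 is /ned/ with coda /d/, so it is closed.

closed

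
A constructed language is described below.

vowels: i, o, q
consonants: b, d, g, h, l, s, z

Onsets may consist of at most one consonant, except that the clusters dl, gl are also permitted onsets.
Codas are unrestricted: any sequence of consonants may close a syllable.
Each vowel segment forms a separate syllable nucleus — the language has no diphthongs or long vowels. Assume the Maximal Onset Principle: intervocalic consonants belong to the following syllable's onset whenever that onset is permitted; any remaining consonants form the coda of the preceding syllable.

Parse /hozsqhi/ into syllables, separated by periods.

The vowels are o, q, i — 3 nuclei, so 3 syllables.
Between /o/ (V1) and /q/ (V2): cluster /zs/ — the longest permitted-onset suffix is /s/; onset = /s/, preceding coda = /z/.
Between /q/ (V2) and /i/ (V3): just /h/ — single C goes to the following onset.

hoz.sq.hi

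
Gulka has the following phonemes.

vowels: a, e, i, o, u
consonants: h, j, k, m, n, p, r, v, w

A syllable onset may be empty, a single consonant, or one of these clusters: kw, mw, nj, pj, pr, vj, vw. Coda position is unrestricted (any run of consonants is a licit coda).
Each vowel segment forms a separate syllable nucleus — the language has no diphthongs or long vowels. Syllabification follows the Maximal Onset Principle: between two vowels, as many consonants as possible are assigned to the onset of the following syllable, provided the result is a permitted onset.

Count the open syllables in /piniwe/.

3

Vowels present: i, i, e; each is a nucleus, giving 3 syllables.
Between /i/ (V1) and /i/ (V2): /n/ is a single consonant, so it becomes the next onset.
Between /i/ (V2) and /e/ (V3): /w/ → onset of the next syllable (single consonants are always licit onsets).
So the parse is pi.ni.we.
Classifying each syllable: /pi/ (open), /ni/ (open), /we/ (open).
Open syllables: 3.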